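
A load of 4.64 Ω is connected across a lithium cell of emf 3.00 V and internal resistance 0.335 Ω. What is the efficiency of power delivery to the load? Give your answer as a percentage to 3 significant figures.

The source delivers εI, of which I²R reaches the load and I²r is lost; since I is common, η = R/(R+r).
η = R / (R + r) = 4.64 / (4.64 + 0.335) = 0.9327

93.3 %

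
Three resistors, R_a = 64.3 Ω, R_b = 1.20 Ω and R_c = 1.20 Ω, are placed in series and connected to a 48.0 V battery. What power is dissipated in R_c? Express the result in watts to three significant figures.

In a series string the same current flows through every resistor — find that current, then P = I²R for the one we want.
R_total = 64.3 + 1.20 + 1.20 = 66.70 Ω
I = V / R_total = 48.0 / 66.70 = 0.7196 A
P_R_c = I² × R_c = (0.7196)² × 1.20 = 0.6215 W

0.621 W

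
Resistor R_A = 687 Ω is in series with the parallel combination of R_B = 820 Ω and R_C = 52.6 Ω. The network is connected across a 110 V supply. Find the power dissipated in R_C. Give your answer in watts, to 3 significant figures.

1.04 W

Reduce the parallel pair to R_p first; the network is then a simple series string.
R_p = (820×52.6)/(820+52.6) = 49.43 Ω
R_total = 687 + 49.43 = 736.4 Ω
I = V / R_total = 110 / 736.4 = 0.1494 A
Voltage across the parallel pair: V_p = I × R_p = 0.1494 × 49.43 = 7.383 V
With V_p across R_C, its power is V_p²/R_C.
P_R_C = (7.383)² / 52.6 = 1.036 W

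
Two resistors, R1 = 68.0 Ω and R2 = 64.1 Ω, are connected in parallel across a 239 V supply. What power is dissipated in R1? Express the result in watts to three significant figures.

840 W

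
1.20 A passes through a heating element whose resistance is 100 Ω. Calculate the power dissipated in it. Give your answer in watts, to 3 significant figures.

Knowing I and R, the power is just I²R — no need to find V first.
P = (1.200 A)² × 100 Ω = 144.0 W

144 W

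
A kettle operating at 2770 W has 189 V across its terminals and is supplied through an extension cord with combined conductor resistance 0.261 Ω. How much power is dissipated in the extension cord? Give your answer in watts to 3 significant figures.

The extension cord and load are in series, so the same current flows in both; the loss is I²R_line.
I = P / V = 2770 / 189 = 14.66 A through the extension cord.
P_line = I² R_line = (14.66)² × 0.261 = 56.06 W

56.1 W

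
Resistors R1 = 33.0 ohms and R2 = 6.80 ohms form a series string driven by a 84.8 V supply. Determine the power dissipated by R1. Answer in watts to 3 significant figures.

150 W

Series elements share the same current, so find I first, then use P = I²R.
R_total = 33.0 + 6.80 = 39.80 Ω
I = V / R_total = 84.8 / 39.80 = 2.131 A
P_R1 = I² × R1 = (2.131)² × 33.0 = 149.8 W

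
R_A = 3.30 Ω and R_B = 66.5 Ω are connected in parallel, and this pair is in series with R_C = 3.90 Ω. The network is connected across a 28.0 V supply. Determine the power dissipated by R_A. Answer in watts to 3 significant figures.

First find R_p for the parallel pair, then treat R_p + R_C as a series loop.
R_p = (3.30×66.5)/(3.30+66.5) = 3.144 Ω
R_total = R_p + 3.90 = 3.144 + 3.90 = 7.044 Ω
I = V / R_total = 28.0 / 7.044 = 3.975 A
Voltage across the parallel pair: V_p = I × R_p = 3.975 × 3.144 = 12.50 V
R_A has V_p across it, so P = V_p²/R_A.
P_R_A = (12.50)² / 3.30 = 47.33 W

47.3 W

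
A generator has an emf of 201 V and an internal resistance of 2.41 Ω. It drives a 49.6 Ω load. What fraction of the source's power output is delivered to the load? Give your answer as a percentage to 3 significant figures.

95.4 %

Both r and R carry the same current, so the power split is just the resistance split: η = R/(R+r).
η = R / (R + r) = 49.6 / (49.6 + 2.41) = 0.9537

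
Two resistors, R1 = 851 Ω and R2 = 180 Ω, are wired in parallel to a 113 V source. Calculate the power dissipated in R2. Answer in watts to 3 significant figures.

70.9 W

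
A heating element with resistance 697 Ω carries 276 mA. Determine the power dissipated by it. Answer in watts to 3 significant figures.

53.1 W

With I and R stated, P = I²R applies in one step.
P = (0.2760 A)² × 697 Ω = 53.09 W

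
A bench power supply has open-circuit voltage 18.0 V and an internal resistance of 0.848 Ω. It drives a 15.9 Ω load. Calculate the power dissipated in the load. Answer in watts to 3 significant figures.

Find the circuit current first, then P = I²R for the load (series elements share I).
I = ε / (r + R) = 18.0 / (0.848 + 15.9) = 1.075 A
P_load = I² R = (1.075)² × 15.9 = 18.37 W

18.4 W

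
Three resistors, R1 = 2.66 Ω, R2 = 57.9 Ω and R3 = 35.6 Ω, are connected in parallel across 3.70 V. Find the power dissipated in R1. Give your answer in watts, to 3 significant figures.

5.15 W

Every branch has 3.70 V across it, so for R1 the power is simply V²/R.
P_R1 = V² / R1 = (3.70)² / 2.66 Ω = 5.147 W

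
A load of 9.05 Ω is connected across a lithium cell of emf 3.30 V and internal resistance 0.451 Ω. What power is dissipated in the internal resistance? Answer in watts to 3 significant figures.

0.0544 W

The source's internal resistance is just another series element carrying I; its dissipation is I²r.
I = ε / (r + R) = 3.30 / (0.451 + 9.05) = 0.3473 A
P_int = I² r = (0.3473)² × 0.451 = 0.05441 W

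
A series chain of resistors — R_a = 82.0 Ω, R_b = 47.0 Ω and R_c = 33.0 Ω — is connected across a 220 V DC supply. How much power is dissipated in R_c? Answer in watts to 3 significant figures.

60.9 W

The current is common to all series resistors; compute it, then apply P = I²R for the target.
R_total = 82.0 + 47.0 + 33.0 = 162.0 Ω
I = V / R_total = 220 / 162.0 = 1.358 A
P_R_c = I² × R_c = (1.358)² × 33.0 = 60.86 W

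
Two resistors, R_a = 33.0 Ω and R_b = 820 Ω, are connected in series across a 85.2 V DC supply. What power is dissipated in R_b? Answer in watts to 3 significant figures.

Every series element carries the same I. Get I from the total resistance, then P = I² × R_b.
R_total = 33.0 + 820 = 853.0 Ω
I = V / R_total = 85.2 / 853.0 = 0.09988 A
P_R_b = I² × R_b = (0.09988)² × 820 = 8.181 W

8.18 W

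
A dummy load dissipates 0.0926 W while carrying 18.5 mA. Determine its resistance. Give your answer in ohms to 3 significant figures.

271 Ω

Rearranging the power relation for the two known quantities gives R = P / I².
R = 0.0926 / (0.01850)² = 270.6 Ω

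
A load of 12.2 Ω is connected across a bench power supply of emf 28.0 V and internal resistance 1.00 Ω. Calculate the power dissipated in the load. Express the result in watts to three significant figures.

54.9 W

Load and internal resistance form a series loop — compute the loop current, then the load power via I²R.
I = ε / (r + R) = 28.0 / (1.00 + 12.2) = 2.121 A
P_load = I² R = (2.121)² × 12.2 = 54.89 W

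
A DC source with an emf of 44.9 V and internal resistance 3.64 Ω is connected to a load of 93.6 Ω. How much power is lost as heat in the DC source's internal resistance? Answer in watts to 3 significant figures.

0.776 W

r is in series with the load, so it carries the full circuit current — the loss in it is I²r.
I = ε / (r + R) = 44.9 / (3.64 + 93.6) = 0.4617 A
P_int = I² r = (0.4617)² × 3.64 = 0.7761 W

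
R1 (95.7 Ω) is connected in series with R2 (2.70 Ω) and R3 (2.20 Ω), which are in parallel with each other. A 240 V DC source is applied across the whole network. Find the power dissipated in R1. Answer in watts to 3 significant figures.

587 W

First combine the parallel branches into one equivalent R_p, then R1 + R_p is a series pair.
R_p = (2.70×2.20)/(2.70+2.20) = 1.212 Ω
R_total = 95.7 + 1.212 = 96.91 Ω
I = V / R_total = 240 / 96.91 = 2.476 A
R1 is in the main series path, so its power is I²R1.
P_R1 = (2.476)² × 95.7 = 586.9 W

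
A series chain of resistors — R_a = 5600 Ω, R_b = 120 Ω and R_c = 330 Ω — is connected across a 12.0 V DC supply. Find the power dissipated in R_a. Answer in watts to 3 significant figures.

0.0220 W

The current is common to all series resistors; compute it, then apply P = I²R for the target.
R_total = 5600 + 120 + 330 = 6050 Ω
I = V / R_total = 12.0 / 6050 = 0.001983 A
P_R_a = I² × R_a = (0.001983)² × 5600 = 0.02203 W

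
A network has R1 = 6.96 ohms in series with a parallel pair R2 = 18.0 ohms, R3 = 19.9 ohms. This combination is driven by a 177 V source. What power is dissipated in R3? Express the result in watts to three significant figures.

Reduce the parallel pair to R_p first; the network is then a simple series string.
R_p = (18.0×19.9)/(18.0+19.9) = 9.451 Ω
R_total = 6.96 + 9.451 = 16.41 Ω
I = V / R_total = 177 / 16.41 = 10.79 A
Voltage across the parallel pair: V_p = I × R_p = 10.79 × 9.451 = 101.9 V
With V_p across R3, its power is V_p²/R3.
P_R3 = (101.9)² / 19.9 = 522.1 W

522 W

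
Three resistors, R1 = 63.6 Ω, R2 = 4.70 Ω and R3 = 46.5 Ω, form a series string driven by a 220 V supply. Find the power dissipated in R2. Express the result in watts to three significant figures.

17.3 W

Since the resistors are in series they all carry the loop current I = V/R_total; the power in any one is I²R.
R_total = 63.6 + 4.70 + 46.5 = 114.8 Ω
I = V / R_total = 220 / 114.8 = 1.916 A
P_R2 = I² × R2 = (1.916)² × 4.70 = 17.26 W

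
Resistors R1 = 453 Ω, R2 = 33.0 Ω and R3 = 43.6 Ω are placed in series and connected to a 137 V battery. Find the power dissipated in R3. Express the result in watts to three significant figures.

2.92 W

Series elements share the same current, so find I first, then use P = I²R.
R_total = 453 + 33.0 + 43.6 = 529.6 Ω
I = V / R_total = 137 / 529.6 = 0.2587 A
P_R3 = I² × R3 = (0.2587)² × 43.6 = 2.918 W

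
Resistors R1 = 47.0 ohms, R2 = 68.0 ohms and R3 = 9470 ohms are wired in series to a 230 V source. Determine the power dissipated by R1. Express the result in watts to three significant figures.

0.0271 W

The current is common to all series resistors; compute it, then apply P = I²R for the target.
R_total = 47.0 + 68.0 + 9470 = 9585 Ω
I = V / R_total = 230 / 9585 = 0.02400 A
P_R1 = I² × R1 = (0.02400)² × 47.0 = 0.02706 W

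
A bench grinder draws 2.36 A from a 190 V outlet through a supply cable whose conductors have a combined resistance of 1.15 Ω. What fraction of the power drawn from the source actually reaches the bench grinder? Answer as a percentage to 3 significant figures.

98.6 %

The supply cable carries the full 2.36 A.
P_line = I² R_line = (2.360)² × 1.15 = 6.405 W
P_source = V I = 190 × 2.360 = 448.4 W; P_load = 442.0 W
η = P_load / P_source = 442.0 / 448.4 = 0.9857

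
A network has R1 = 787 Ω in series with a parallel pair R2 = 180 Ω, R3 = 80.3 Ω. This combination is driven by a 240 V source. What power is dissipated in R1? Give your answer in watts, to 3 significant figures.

Replace R2 and R3 with their parallel equivalent so the circuit becomes R1 in series with R_p.
R_p = (180×80.3)/(180+80.3) = 55.53 Ω
R_total = 787 + 55.53 = 842.5 Ω
I = V / R_total = 240 / 842.5 = 0.2849 A
All the current flows through R1; use P = I²R.
P_R1 = (0.2849)² × 787 = 63.86 W

63.9 W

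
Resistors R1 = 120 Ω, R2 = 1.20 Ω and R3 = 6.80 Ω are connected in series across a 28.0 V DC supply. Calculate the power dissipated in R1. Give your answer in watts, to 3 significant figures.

Since the resistors are in series they all carry the loop current I = V/R_total; the power in any one is I²R.
R_total = 120 + 1.20 + 6.80 = 128.0 Ω
I = V / R_total = 28.0 / 128.0 = 0.2188 A
P_R1 = I² × R1 = (0.2188)² × 120 = 5.742 W

5.74 W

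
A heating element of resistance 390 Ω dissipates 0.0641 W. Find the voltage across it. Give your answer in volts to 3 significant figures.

Inverting the appropriate power form: V = √(P R).
V = √(0.0641 × 390) = 5.000 V

5.00 V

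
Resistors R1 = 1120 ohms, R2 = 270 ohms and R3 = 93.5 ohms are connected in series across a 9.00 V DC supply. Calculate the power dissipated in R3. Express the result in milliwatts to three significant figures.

3.44 mW

In a series string the same current flows through every resistor — find that current, then P = I²R for the one we want.
R_total = 1120 + 270 + 93.5 = 1484 Ω
I = V / R_total = 9.00 / 1484 = 0.006067 A
P_R3 = I² × R3 = (0.006067)² × 93.5 = 0.003441 W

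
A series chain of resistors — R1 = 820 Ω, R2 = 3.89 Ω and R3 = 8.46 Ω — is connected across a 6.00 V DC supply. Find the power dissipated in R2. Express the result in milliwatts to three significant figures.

Series elements share the same current, so find I first, then use P = I²R.
R_total = 820 + 3.89 + 8.46 = 832.4 Ω
I = V / R_total = 6.00 / 832.4 = 0.007209 A
P_R2 = I² × R2 = (0.007209)² × 3.89 = 0.0002021 W

0.202 mW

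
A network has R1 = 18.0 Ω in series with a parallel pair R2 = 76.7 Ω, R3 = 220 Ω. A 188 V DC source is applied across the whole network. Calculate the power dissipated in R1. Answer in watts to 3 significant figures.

First combine the parallel branches into one equivalent R_p, then R1 + R_p is a series pair.
R_p = (76.7×220)/(76.7+220) = 56.87 Ω
R_total = 18.0 + 56.87 = 74.87 Ω
I = V / R_total = 188 / 74.87 = 2.511 A
R1 is in the main series path, so its power is I²R1.
P_R1 = (2.511)² × 18.0 = 113.5 W

113 W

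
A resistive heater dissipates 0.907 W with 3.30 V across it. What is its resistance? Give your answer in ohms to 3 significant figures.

12.0 Ω

The two known quantities fix the third via R = V² / P.
R = (3.30)² / 0.907 = 12.01 Ω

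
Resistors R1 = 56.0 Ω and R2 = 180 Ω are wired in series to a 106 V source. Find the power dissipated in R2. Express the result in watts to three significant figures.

36.3 W

Every series element carries the same I. Get I from the total resistance, then P = I² × R2.
R_total = 56.0 + 180 = 236.0 Ω
I = V / R_total = 106 / 236.0 = 0.4492 A
P_R2 = I² × R2 = (0.4492)² × 180 = 36.31 W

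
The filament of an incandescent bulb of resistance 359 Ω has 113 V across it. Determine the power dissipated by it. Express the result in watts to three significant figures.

35.6 W

With V across and R both known, P = V²/R gives the dissipation directly.
P = (113 V)² / 359 Ω = 35.57 W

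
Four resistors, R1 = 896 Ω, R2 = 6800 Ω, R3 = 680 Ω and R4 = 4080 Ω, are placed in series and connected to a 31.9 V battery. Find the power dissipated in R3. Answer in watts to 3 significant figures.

Every series element carries the same I. Get I from the total resistance, then P = I² × R3.
R_total = 896 + 6800 + 680 + 4080 = 12460 Ω
I = V / R_total = 31.9 / 12460 = 0.002561 A
P_R3 = I² × R3 = (0.002561)² × 680 = 0.004460 W

0.00446 W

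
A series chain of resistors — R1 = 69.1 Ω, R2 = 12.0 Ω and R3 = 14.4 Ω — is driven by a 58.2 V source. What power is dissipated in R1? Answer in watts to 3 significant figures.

25.7 W

In a series string the same current flows through every resistor — find that current, then P = I²R for the one we want.
R_total = 69.1 + 12.0 + 14.4 = 95.50 Ω
I = V / R_total = 58.2 / 95.50 = 0.6094 A
P_R1 = I² × R1 = (0.6094)² × 69.1 = 25.66 W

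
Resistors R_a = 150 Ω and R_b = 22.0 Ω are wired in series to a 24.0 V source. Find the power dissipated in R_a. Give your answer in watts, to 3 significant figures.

2.92 W

Since the resistors are in series they all carry the loop current I = V/R_total; the power in any one is I²R.
R_total = 150 + 22.0 = 172.0 Ω
I = V / R_total = 24.0 / 172.0 = 0.1395 A
P_R_a = I² × R_a = (0.1395)² × 150 = 2.920 W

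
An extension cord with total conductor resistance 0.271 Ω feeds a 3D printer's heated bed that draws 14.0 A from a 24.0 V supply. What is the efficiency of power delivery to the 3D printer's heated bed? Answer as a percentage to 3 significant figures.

The extension cord carries the full 14.0 A.
P_line = I² R_line = (14.00)² × 0.271 = 53.12 W
P_source = V I = 24.0 × 14.00 = 336.0 W; P_load = 282.9 W
η = P_load / P_source = 282.9 / 336.0 = 0.8419

84.2 %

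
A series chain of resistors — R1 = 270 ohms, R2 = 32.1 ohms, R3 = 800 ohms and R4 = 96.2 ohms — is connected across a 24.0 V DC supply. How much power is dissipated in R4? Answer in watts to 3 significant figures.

The current is common to all series resistors; compute it, then apply P = I²R for the target.
R_total = 270 + 32.1 + 800 + 96.2 = 1198 Ω
I = V / R_total = 24.0 / 1198 = 0.02003 A
P_R4 = I² × R4 = (0.02003)² × 96.2 = 0.03859 W

0.0386 W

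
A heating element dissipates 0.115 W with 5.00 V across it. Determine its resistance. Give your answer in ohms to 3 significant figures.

217 Ω

From P = V I = I²R = V²/R, with the two given quantities we get R = V² / P.
R = (5.00)² / 0.115 = 217.4 Ω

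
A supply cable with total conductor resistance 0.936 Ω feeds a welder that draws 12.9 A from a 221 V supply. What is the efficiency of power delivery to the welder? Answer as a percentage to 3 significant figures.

The supply cable carries the full 12.9 A.
P_line = I² R_line = (12.90)² × 0.936 = 155.8 W
P_source = V I = 221 × 12.90 = 2851 W; P_load = 2695 W
η = P_load / P_source = 2695 / 2851 = 0.9454

94.5 %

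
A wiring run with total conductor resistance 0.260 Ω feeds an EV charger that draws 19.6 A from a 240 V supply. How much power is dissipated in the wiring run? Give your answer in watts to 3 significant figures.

99.9 W

Only the current and the line resistance are needed for the I²R loss.
The wiring run carries the full 19.6 A.
P_line = I² R_line = (19.60)² × 0.260 = 99.88 W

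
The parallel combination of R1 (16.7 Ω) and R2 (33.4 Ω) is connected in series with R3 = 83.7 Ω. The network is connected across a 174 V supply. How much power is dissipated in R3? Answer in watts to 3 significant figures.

Combine R1 and R2 into their parallel equivalent first, reducing the network to two series resistors.
R_p = (16.7×33.4)/(16.7+33.4) = 11.13 Ω
R_total = R_p + 83.7 = 11.13 + 83.7 = 94.83 Ω
I = V / R_total = 174 / 94.83 = 1.835 A
All the supply current flows through R3; use P = I²R3.
P_R3 = (1.835)² × 83.7 = 281.8 W

282 W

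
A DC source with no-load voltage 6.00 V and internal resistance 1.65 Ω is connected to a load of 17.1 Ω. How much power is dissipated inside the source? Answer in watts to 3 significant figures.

0.169 W

The source's internal resistance is just another series element carrying I; its dissipation is I²r.
I = ε / (r + R) = 6.00 / (1.65 + 17.1) = 0.3200 A
P_int = I² r = (0.3200)² × 1.65 = 0.1690 W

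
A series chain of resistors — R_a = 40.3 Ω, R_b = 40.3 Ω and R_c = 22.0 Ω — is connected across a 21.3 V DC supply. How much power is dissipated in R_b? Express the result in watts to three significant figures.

1.74 W

Series elements share the same current, so find I first, then use P = I²R.
R_total = 40.3 + 40.3 + 22.0 = 102.6 Ω
I = V / R_total = 21.3 / 102.6 = 0.2076 A
P_R_b = I² × R_b = (0.2076)² × 40.3 = 1.737 W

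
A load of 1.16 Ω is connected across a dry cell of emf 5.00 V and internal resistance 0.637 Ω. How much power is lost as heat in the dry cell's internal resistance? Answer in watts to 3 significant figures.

4.93 W

Internal loss is I²r, with I set by the total series resistance r+R.
I = ε / (r + R) = 5.00 / (0.637 + 1.16) = 2.782 A
P_int = I² r = (2.782)² × 0.637 = 4.932 W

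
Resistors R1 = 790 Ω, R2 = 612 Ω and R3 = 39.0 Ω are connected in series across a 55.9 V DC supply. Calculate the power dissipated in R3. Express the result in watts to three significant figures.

0.0587 W

Since the resistors are in series they all carry the loop current I = V/R_total; the power in any one is I²R.
R_total = 790 + 612 + 39.0 = 1441 Ω
I = V / R_total = 55.9 / 1441 = 0.03879 A
P_R3 = I² × R3 = (0.03879)² × 39.0 = 0.05869 W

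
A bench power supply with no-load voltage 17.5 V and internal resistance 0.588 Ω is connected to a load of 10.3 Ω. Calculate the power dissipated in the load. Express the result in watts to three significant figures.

26.6 W

Load and internal resistance form a series loop — compute the loop current, then the load power via I²R.
I = ε / (r + R) = 17.5 / (0.588 + 10.3) = 1.607 A
P_load = I² R = (1.607)² × 10.3 = 26.61 W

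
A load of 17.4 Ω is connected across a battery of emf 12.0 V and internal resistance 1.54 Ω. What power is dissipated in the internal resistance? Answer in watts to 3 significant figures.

0.618 W

The internal resistance carries the same current as the load; P_int = I²r.
I = ε / (r + R) = 12.0 / (1.54 + 17.4) = 0.6336 A
P_int = I² r = (0.6336)² × 1.54 = 0.6182 W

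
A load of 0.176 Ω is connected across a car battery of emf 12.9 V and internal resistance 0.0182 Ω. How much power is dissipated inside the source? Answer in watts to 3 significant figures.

Internal loss is I²r, with I set by the total series resistance r+R.
I = ε / (r + R) = 12.9 / (0.0182 + 0.176) = 66.43 A
P_int = I² r = (66.43)² × 0.0182 = 80.31 W

80.3 W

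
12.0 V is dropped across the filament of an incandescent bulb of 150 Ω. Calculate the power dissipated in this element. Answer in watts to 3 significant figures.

V and R are stated; P = V²/R avoids computing the current.
P = (12.0 V)² / 150 Ω = 0.9600 W

0.960 W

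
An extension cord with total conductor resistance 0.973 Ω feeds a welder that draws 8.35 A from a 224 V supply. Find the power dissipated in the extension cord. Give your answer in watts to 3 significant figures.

67.8 W

Line loss is just I²R for the cable — we know both I and R_line directly.
The extension cord carries the full 8.35 A.
P_line = I² R_line = (8.350)² × 0.973 = 67.84 W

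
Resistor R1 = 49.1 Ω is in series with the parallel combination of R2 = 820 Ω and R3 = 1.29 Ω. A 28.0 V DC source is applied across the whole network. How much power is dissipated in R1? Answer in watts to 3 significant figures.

Replace R2 and R3 with their parallel equivalent so the circuit becomes R1 in series with R_p.
R_p = (820×1.29)/(820+1.29) = 1.288 Ω
R_total = 49.1 + 1.288 = 50.39 Ω
I = V / R_total = 28.0 / 50.39 = 0.5557 A
All the current flows through R1; use P = I²R.
P_R1 = (0.5557)² × 49.1 = 15.16 W

15.2 W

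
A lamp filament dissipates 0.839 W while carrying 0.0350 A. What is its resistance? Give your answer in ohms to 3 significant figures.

685 Ω

Rearranging the power relation for the two known quantities gives R = P / I².
R = 0.839 / (0.03500)² = 684.9 Ω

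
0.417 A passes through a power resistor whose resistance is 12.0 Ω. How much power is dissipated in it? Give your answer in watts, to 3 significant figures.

2.09 W

With I and R stated, P = I²R applies in one step.
P = (0.4170 A)² × 12.0 Ω = 2.087 W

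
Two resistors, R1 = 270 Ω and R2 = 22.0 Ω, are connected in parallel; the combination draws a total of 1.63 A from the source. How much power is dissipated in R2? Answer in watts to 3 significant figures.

50.0 W

Parallel branches share V, not I — compute V via R_eq, then use V²/R for the target branch.
1/R_eq = 1/270 + 1/22.0 ⇒ R_eq = 20.34 Ω
V = I_total × R_eq = 1.630 × 20.34 = 33.16 V
P_R2 = V² / R2 = (33.16)² / 22.0 = 49.98 W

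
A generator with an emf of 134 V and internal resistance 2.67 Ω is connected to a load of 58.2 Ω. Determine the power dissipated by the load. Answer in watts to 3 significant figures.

282 W

Find the circuit current first, then P = I²R for the load (series elements share I).
I = ε / (r + R) = 134 / (2.67 + 58.2) = 2.201 A
P_load = I² R = (2.201)² × 58.2 = 282.0 W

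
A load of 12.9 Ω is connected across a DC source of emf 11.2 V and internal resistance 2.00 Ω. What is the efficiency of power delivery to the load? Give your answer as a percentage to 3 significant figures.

Both r and R carry the same current, so the power split is just the resistance split: η = R/(R+r).
η = R / (R + r) = 12.9 / (12.9 + 2.00) = 0.8658

86.6 %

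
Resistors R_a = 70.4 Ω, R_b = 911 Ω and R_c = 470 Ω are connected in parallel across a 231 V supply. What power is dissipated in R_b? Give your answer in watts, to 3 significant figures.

The supply voltage appears across each parallel branch — just use P = V²/R_b.
P_R_b = V² / R_b = (231)² / 911 Ω = 58.57 W

58.6 W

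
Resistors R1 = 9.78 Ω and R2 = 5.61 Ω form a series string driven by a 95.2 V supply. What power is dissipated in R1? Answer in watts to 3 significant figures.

Since the resistors are in series they all carry the loop current I = V/R_total; the power in any one is I²R.
R_total = 9.78 + 5.61 = 15.39 Ω
I = V / R_total = 95.2 / 15.39 = 6.186 A
P_R1 = I² × R1 = (6.186)² × 9.78 = 374.2 W

374 W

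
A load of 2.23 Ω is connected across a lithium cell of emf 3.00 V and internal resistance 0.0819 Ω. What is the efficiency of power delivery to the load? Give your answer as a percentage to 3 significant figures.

96.5 %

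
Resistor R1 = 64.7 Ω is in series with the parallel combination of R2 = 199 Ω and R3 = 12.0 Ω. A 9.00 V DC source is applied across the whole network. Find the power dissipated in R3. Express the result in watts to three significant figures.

0.150 W

Reduce the parallel pair to R_p first; the network is then a simple series string.
R_p = (199×12.0)/(199+12.0) = 11.32 Ω
R_total = 64.7 + 11.32 = 76.02 Ω
I = V / R_total = 9.00 / 76.02 = 0.1184 A
Voltage across the parallel pair: V_p = I × R_p = 0.1184 × 11.32 = 1.340 V
R3 sees V_p directly, so P = V_p² / R3.
P_R3 = (1.340)² / 12.0 = 0.1496 W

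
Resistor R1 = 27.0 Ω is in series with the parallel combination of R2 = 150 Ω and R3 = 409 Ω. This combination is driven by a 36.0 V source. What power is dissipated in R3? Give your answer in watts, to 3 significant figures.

First combine the parallel branches into one equivalent R_p, then R1 + R_p is a series pair.
R_p = (150×409)/(150+409) = 109.7 Ω
R_total = 27.0 + 109.7 = 136.7 Ω
I = V / R_total = 36.0 / 136.7 = 0.2633 A
Voltage across the parallel pair: V_p = I × R_p = 0.2633 × 109.7 = 28.89 V
With V_p across R3, its power is V_p²/R3.
P_R3 = (28.89)² / 409 = 2.041 W

2.04 W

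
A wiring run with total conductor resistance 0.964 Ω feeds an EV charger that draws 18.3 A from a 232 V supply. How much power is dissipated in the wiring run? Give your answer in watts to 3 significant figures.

323 W

Only the current and the line resistance are needed for the I²R loss.
The wiring run carries the full 18.3 A.
P_line = I² R_line = (18.30)² × 0.964 = 322.8 W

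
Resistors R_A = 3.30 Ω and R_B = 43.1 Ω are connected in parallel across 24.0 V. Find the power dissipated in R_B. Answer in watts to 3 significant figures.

13.4 W

Each parallel branch sees the full supply voltage, so P = V²/R applies directly to the target branch.
P_R_B = V² / R_B = (24.0)² / 43.1 Ω = 13.36 W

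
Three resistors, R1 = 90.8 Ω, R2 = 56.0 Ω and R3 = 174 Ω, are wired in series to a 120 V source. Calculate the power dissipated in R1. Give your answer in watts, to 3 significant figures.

Every series element carries the same I. Get I from the total resistance, then P = I² × R1.
R_total = 90.8 + 56.0 + 174 = 320.8 Ω
I = V / R_total = 120 / 320.8 = 0.3741 A
P_R1 = I² × R1 = (0.3741)² × 90.8 = 12.71 W

12.7 W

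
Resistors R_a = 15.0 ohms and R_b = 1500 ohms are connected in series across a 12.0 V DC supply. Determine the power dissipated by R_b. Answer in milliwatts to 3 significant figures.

94.1 mW

Series elements share the same current, so find I first, then use P = I²R.
R_total = 15.0 + 1500 = 1515 Ω
I = V / R_total = 12.0 / 1515 = 0.007921 A
P_R_b = I² × R_b = (0.007921)² × 1500 = 0.09411 W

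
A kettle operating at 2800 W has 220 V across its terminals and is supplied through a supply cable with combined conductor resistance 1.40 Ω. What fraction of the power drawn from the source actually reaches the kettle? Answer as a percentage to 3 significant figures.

92.5 %

I = P / V = 2800 / 220 = 12.73 A through the supply cable.
P_line = I² R_line = (12.73)² × 1.40 = 226.8 W
P_source = P_load + P_line = 2800 + 226.8 = 3027 W
η = P_load / P_source = 2800 / 3027 = 0.9251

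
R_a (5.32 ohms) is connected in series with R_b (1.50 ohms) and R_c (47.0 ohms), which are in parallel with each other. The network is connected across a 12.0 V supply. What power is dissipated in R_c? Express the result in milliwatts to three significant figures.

Collapse R_b‖R_c to a single equivalent, reducing the network to two series elements.
R_p = (1.50×47.0)/(1.50+47.0) = 1.454 Ω
R_total = 5.32 + 1.454 = 6.774 Ω
I = V / R_total = 12.0 / 6.774 = 1.772 A
Voltage across the parallel pair: V_p = I × R_p = 1.772 × 1.454 = 2.575 V
R_c is across V_p, so use P = V²/R for that branch.
P_R_c = (2.575)² / 47.0 = 0.1411 W

141 mW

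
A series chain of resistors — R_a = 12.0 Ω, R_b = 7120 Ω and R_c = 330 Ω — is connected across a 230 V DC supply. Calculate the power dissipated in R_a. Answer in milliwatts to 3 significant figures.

The current is common to all series resistors; compute it, then apply P = I²R for the target.
R_total = 12.0 + 7120 + 330 = 7462 Ω
I = V / R_total = 230 / 7462 = 0.03082 A
P_R_a = I² × R_a = (0.03082)² × 12.0 = 0.01140 W

11.4 mW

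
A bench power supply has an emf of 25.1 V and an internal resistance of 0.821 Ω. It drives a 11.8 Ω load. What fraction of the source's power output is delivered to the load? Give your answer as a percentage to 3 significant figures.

Both r and R carry the same current, so the power split is just the resistance split: η = R/(R+r).
η = R / (R + r) = 11.8 / (11.8 + 0.821) = 0.9349

93.5 %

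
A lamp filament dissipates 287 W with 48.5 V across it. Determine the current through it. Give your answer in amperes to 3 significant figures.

The two known quantities fix the third via I = P / V.
I = 287 / 48.5 = 5.918 A

5.92 A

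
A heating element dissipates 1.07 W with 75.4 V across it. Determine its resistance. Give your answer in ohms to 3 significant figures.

From P = V I = I²R = V²/R, with the two given quantities we get R = V² / P.
R = (75.4)² / 1.07 = 5313 Ω

5310 Ω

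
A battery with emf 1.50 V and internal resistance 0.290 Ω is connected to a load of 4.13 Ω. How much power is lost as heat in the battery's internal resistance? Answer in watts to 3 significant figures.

0.0334 W

Internal loss is I²r, with I set by the total series resistance r+R.
I = ε / (r + R) = 1.50 / (0.290 + 4.13) = 0.3394 A
P_int = I² r = (0.3394)² × 0.290 = 0.03340 W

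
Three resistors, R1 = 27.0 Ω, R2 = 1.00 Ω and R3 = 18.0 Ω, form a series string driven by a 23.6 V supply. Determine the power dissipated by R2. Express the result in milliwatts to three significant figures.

Series elements share the same current, so find I first, then use P = I²R.
R_total = 27.0 + 1.00 + 18.0 = 46.00 Ω
I = V / R_total = 23.6 / 46.00 = 0.5130 A
P_R2 = I² × R2 = (0.5130)² × 1.00 = 0.2632 W

263 mW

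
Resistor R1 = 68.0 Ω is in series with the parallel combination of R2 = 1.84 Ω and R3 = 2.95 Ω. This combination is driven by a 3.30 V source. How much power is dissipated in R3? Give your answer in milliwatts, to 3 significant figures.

Collapse R2‖R3 to a single equivalent, reducing the network to two series elements.
R_p = (1.84×2.95)/(1.84+2.95) = 1.133 Ω
R_total = 68.0 + 1.133 = 69.13 Ω
I = V / R_total = 3.30 / 69.13 = 0.04773 A
Voltage across the parallel pair: V_p = I × R_p = 0.04773 × 1.133 = 0.05409 V
R3 is across V_p, so use P = V²/R for that branch.
P_R3 = (0.05409)² / 2.95 = 0.0009918 W

0.992 mW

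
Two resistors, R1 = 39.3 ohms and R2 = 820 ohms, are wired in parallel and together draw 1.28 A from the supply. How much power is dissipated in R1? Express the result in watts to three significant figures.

58.6 W

The branches share the same voltage, but only the total current is given — find V from the equivalent resistance first.
1/R_eq = 1/39.3 + 1/820 ⇒ R_eq = 37.50 Ω
V = I_total × R_eq = 1.280 × 37.50 = 48.00 V
P_R1 = V² / R1 = (48.00)² / 39.3 = 58.63 W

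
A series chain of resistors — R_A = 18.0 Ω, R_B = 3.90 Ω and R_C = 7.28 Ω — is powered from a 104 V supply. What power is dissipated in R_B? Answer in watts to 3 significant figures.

49.5 W

Every series element carries the same I. Get I from the total resistance, then P = I² × R_B.
R_total = 18.0 + 3.90 + 7.28 = 29.18 Ω
I = V / R_total = 104 / 29.18 = 3.564 A
P_R_B = I² × R_B = (3.564)² × 3.90 = 49.54 W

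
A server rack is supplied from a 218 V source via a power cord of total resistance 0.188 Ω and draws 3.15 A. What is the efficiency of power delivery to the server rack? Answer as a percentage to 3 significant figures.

99.7 %

The power cord carries the full 3.15 A.
P_line = I² R_line = (3.150)² × 0.188 = 1.865 W
P_source = V I = 218 × 3.150 = 686.7 W; P_load = 684.8 W
η = P_load / P_source = 684.8 / 686.7 = 0.9973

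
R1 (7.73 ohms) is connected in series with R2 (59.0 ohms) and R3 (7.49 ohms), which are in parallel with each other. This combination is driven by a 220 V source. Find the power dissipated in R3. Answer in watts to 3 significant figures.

First combine the parallel branches into one equivalent R_p, then R1 + R_p is a series pair.
R_p = (59.0×7.49)/(59.0+7.49) = 6.646 Ω
R_total = 7.73 + 6.646 = 14.38 Ω
I = V / R_total = 220 / 14.38 = 15.30 A
Voltage across the parallel pair: V_p = I × R_p = 15.30 × 6.646 = 101.7 V
R3 sees V_p directly, so P = V_p² / R3.
P_R3 = (101.7)² / 7.49 = 1381 W

1380 W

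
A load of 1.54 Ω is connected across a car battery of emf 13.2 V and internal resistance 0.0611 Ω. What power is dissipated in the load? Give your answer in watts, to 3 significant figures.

105 W

Find the circuit current first, then P = I²R for the load (series elements share I).
I = ε / (r + R) = 13.2 / (0.0611 + 1.54) = 8.244 A
P_load = I² R = (8.244)² × 1.54 = 104.7 W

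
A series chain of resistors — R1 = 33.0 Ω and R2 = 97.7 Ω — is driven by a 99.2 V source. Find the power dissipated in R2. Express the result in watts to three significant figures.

The current is common to all series resistors; compute it, then apply P = I²R for the target.
R_total = 33.0 + 97.7 = 130.7 Ω
I = V / R_total = 99.2 / 130.7 = 0.7590 A
P_R2 = I² × R2 = (0.7590)² × 97.7 = 56.28 W

56.3 W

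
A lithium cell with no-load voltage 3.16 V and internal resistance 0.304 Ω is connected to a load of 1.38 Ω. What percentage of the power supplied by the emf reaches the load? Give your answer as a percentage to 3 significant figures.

Efficiency is P_load / P_total. With a series r and R sharing the same I, P = I²R for each, so η = R/(R+r).
η = R / (R + r) = 1.38 / (1.38 + 0.304) = 0.8195

81.9 %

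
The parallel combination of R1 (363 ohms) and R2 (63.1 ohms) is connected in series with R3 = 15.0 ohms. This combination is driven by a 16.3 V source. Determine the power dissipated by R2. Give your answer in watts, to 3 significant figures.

2.57 W

Combine R1 and R2 into their parallel equivalent first, reducing the network to two series resistors.
R_p = (363×63.1)/(363+63.1) = 53.76 Ω
R_total = R_p + 15.0 = 53.76 + 15.0 = 68.76 Ω
I = V / R_total = 16.3 / 68.76 = 0.2371 A
Voltage across the parallel pair: V_p = I × R_p = 0.2371 × 53.76 = 12.74 V
R2 has V_p across it, so P = V_p²/R2.
P_R2 = (12.74)² / 63.1 = 2.574 W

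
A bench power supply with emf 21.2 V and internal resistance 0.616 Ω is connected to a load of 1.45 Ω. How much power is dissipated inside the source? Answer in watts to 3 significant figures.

64.9 W

The internal resistance carries the same current as the load; P_int = I²r.
I = ε / (r + R) = 21.2 / (0.616 + 1.45) = 10.26 A
P_int = I² r = (10.26)² × 0.616 = 64.86 W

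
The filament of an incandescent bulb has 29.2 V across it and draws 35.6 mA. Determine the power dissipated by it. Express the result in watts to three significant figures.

1.04 W

V and I are known directly — P = V I, no intermediate step needed.
P = 29.2 V × 0.03560 A = 1.040 W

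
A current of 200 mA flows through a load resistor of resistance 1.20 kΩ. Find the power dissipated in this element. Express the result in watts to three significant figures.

Current and resistance are given, so P = I²R is the direct form.
P = (0.2000 A)² × 1200 Ω = 48.00 W

48.0 W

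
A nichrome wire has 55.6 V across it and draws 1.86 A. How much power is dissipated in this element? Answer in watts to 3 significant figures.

103 W

Both the voltage across and the current through the element are known, so P = V I applies directly.
P = 55.6 V × 1.860 A = 103.4 W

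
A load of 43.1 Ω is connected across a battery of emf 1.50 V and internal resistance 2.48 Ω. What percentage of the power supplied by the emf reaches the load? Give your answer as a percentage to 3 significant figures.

94.6 %

Both r and R carry the same current, so the power split is just the resistance split: η = R/(R+r).
η = R / (R + r) = 43.1 / (43.1 + 2.48) = 0.9456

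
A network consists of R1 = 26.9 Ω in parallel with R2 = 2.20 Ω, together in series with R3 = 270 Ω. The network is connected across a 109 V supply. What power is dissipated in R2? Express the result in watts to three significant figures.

0.302 W

First find R_p for the parallel pair, then treat R_p + R3 as a series loop.
R_p = (26.9×2.20)/(26.9+2.20) = 2.034 Ω
R_total = R_p + 270 = 2.034 + 270 = 272.0 Ω
I = V / R_total = 109 / 272.0 = 0.4007 A
Voltage across the parallel pair: V_p = I × R_p = 0.4007 × 2.034 = 0.8149 V
R2 sits across V_p; its power is V_p²/R.
P_R2 = (0.8149)² / 2.20 = 0.3018 W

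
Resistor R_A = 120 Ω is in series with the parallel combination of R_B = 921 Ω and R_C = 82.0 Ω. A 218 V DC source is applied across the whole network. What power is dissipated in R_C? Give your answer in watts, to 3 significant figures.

86.2 W

Replace R_B and R_C with their parallel equivalent so the circuit becomes R_A in series with R_p.
R_p = (921×82.0)/(921+82.0) = 75.30 Ω
R_total = 120 + 75.30 = 195.3 Ω
I = V / R_total = 218 / 195.3 = 1.116 A
Voltage across the parallel pair: V_p = I × R_p = 1.116 × 75.30 = 84.05 V
With V_p across R_C, its power is V_p²/R_C.
P_R_C = (84.05)² / 82.0 = 86.15 W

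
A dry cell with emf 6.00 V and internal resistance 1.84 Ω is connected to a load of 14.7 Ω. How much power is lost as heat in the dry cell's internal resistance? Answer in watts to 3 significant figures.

0.242 W

r is in series with the load, so it carries the full circuit current — the loss in it is I²r.
I = ε / (r + R) = 6.00 / (1.84 + 14.7) = 0.3628 A
P_int = I² r = (0.3628)² × 1.84 = 0.2421 W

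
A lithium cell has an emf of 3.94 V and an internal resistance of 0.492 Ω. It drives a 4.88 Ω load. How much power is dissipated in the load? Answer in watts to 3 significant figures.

With r and R in series, I = ε/(r+R); the load dissipates I²R.
I = ε / (r + R) = 3.94 / (0.492 + 4.88) = 0.7334 A
P_load = I² R = (0.7334)² × 4.88 = 2.625 W

2.63 W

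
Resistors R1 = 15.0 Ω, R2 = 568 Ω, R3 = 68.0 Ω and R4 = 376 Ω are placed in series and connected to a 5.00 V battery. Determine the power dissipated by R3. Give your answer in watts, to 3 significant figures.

0.00161 W

Series elements share the same current, so find I first, then use P = I²R.
R_total = 15.0 + 568 + 68.0 + 376 = 1027 Ω
I = V / R_total = 5.00 / 1027 = 0.004869 A
P_R3 = I² × R3 = (0.004869)² × 68.0 = 0.001612 W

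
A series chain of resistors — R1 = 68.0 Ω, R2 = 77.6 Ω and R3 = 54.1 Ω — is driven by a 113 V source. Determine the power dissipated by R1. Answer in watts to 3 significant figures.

21.8 W

Series elements share the same current, so find I first, then use P = I²R.
R_total = 68.0 + 77.6 + 54.1 = 199.7 Ω
I = V / R_total = 113 / 199.7 = 0.5658 A
P_R1 = I² × R1 = (0.5658)² × 68.0 = 21.77 W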